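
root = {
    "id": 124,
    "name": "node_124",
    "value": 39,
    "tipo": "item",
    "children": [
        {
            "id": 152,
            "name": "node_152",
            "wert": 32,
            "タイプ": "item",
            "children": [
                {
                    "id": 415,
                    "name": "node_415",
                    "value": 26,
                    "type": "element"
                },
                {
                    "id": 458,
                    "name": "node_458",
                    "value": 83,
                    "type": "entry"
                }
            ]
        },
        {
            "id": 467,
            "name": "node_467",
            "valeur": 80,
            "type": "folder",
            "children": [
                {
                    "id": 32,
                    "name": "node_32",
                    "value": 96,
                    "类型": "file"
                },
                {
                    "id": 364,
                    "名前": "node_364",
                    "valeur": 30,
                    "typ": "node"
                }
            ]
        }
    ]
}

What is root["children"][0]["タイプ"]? "item"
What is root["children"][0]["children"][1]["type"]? "entry"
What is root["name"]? "node_124"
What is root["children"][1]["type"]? "folder"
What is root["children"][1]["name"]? "node_467"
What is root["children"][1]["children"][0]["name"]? "node_32"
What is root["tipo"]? "item"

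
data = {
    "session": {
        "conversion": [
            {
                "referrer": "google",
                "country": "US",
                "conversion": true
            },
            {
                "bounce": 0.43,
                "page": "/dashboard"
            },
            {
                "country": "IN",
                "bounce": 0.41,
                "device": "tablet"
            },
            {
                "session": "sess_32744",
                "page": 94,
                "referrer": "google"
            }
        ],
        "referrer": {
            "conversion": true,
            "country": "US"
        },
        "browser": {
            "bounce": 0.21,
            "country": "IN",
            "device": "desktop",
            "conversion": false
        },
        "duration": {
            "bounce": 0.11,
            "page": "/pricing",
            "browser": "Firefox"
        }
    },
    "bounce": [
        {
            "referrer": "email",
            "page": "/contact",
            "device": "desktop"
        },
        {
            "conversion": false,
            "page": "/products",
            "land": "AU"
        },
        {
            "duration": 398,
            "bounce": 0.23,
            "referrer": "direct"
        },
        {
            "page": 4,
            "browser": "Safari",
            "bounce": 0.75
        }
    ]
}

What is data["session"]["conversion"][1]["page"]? "/dashboard"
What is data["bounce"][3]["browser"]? "Safari"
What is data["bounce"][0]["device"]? "desktop"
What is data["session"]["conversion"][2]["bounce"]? 0.41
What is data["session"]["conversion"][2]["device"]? "tablet"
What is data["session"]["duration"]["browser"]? "Firefox"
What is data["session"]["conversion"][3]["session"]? "sess_32744"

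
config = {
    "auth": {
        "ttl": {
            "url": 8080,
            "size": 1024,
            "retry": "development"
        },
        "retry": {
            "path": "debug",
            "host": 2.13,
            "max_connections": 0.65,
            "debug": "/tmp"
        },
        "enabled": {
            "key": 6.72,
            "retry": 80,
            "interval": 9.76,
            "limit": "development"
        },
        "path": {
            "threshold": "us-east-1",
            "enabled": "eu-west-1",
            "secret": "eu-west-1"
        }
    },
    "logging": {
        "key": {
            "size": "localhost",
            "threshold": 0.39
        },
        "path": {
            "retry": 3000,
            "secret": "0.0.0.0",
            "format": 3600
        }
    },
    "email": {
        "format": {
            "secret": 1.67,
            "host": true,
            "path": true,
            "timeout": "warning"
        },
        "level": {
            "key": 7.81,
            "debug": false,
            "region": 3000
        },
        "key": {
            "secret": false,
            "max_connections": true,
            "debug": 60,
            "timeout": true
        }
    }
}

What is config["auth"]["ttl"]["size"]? 1024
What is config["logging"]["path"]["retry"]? 3000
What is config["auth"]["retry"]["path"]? "debug"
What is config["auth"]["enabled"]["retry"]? 80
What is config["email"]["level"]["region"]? 3000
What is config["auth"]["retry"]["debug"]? "/tmp"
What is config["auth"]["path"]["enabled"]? "eu-west-1"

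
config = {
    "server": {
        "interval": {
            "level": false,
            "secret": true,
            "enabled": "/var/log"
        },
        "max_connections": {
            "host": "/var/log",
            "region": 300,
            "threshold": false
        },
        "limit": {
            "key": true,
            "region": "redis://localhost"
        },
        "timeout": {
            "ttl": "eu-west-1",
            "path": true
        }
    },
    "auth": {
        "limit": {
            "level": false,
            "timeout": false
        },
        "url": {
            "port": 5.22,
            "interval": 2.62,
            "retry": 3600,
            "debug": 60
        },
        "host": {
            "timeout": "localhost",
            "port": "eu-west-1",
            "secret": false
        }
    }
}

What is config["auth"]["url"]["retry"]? 3600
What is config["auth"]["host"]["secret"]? False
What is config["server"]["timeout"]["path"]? True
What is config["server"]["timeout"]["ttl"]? "eu-west-1"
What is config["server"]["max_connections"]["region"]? 300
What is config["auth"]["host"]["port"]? "eu-west-1"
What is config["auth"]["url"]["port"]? 5.22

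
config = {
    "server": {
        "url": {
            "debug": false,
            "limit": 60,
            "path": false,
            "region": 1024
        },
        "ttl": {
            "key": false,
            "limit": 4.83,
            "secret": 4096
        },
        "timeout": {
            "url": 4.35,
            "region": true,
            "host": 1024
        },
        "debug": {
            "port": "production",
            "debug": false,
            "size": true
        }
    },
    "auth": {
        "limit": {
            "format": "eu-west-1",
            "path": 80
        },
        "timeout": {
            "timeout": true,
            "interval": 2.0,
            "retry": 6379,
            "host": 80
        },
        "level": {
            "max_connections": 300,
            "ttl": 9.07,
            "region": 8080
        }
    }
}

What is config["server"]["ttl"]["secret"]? 4096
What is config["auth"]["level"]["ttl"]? 9.07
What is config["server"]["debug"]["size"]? True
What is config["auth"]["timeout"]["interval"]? 2.0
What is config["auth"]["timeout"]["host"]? 80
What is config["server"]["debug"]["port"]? "production"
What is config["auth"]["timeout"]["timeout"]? True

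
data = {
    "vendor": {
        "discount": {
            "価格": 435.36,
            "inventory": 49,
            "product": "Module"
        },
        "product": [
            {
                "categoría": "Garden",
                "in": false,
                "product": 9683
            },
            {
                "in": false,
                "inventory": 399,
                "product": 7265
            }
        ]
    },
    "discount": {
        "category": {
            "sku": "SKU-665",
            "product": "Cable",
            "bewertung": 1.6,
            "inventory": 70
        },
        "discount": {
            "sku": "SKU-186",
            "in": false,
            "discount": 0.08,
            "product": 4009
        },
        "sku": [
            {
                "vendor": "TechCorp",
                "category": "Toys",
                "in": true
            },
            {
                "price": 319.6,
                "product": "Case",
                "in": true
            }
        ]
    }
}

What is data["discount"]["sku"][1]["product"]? "Case"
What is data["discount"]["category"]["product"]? "Cable"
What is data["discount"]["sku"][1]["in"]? True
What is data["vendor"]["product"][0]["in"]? False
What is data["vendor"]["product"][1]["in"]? False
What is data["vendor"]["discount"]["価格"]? 435.36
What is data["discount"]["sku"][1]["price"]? 319.6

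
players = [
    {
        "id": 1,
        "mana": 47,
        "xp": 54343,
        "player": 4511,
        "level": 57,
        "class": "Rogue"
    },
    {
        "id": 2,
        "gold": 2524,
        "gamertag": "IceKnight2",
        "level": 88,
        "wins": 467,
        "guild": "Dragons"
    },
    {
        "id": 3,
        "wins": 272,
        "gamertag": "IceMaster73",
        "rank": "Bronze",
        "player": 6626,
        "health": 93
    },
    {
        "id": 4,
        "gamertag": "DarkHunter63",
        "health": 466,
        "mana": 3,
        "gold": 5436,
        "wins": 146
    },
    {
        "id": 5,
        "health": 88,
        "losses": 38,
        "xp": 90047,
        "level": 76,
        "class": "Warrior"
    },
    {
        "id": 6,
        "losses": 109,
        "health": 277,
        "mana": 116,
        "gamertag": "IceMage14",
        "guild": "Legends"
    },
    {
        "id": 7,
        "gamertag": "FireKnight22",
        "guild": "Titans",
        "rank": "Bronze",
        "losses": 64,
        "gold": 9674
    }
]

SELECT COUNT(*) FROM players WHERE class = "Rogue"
1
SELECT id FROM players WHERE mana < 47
[4]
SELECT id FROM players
[1, 2, 3, 4, 5, 6, 7]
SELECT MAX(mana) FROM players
116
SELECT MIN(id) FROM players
1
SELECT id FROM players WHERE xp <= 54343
[1]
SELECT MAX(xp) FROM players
90047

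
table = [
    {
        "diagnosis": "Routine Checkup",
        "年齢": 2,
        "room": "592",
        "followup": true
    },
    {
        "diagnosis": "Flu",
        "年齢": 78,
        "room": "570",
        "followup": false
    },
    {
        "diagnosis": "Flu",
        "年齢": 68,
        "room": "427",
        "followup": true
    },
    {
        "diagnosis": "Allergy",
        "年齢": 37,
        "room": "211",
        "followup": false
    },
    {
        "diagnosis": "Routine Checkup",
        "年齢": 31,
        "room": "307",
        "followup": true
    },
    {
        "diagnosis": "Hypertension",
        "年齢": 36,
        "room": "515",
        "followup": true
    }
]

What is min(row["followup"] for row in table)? False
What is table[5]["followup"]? True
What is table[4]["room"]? "307"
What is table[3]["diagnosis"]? "Allergy"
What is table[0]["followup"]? True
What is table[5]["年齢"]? 36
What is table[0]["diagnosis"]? "Routine Checkup"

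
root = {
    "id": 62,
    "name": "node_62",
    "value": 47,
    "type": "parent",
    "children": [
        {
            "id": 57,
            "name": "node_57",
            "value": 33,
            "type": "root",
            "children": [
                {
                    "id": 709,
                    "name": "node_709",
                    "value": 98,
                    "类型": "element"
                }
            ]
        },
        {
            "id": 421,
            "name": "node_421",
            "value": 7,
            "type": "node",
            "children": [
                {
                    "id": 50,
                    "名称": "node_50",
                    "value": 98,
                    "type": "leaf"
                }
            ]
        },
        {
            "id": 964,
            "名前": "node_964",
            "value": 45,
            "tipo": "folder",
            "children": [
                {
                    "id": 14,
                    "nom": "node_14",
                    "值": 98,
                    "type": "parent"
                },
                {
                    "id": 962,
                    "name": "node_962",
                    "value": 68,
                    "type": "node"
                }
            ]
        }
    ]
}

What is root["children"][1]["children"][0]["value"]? 98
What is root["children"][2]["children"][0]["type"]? "parent"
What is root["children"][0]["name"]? "node_57"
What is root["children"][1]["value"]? 7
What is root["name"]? "node_62"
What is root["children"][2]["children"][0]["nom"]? "node_14"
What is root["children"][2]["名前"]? "node_964"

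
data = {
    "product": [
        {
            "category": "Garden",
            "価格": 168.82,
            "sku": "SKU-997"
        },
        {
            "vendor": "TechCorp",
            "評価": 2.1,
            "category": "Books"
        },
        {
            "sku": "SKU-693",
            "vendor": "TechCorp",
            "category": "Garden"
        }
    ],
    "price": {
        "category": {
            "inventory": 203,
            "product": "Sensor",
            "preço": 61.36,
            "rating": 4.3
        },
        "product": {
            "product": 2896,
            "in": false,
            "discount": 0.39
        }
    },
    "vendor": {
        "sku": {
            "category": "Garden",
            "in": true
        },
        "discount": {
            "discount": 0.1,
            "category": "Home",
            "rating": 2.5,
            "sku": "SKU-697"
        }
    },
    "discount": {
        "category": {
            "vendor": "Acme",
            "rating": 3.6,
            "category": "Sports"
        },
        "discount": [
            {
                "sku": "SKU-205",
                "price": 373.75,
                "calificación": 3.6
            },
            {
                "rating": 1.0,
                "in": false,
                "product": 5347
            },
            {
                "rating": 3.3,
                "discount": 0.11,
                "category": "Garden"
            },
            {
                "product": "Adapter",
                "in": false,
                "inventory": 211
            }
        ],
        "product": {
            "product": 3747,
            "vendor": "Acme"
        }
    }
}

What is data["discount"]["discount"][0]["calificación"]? 3.6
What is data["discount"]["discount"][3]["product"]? "Adapter"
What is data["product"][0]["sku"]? "SKU-997"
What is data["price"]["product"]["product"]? 2896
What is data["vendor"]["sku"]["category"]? "Garden"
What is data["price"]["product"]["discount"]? 0.39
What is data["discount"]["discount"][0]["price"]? 373.75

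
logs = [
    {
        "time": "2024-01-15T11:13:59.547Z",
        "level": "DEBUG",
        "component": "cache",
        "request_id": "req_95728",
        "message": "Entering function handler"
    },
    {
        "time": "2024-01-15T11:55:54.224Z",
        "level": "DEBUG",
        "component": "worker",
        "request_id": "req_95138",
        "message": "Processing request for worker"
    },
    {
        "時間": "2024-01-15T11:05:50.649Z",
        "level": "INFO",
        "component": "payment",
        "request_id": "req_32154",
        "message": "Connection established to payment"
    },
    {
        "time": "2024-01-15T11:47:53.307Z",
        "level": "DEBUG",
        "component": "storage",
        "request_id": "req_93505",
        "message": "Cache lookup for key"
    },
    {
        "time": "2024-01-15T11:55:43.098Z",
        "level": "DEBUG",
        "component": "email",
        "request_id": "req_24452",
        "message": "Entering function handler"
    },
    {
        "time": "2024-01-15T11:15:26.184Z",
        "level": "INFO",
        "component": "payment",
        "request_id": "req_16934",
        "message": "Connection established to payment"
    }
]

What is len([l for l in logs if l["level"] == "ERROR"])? 0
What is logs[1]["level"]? "DEBUG"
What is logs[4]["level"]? "DEBUG"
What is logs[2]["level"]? "INFO"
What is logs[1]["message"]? "Processing request for worker"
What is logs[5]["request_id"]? "req_16934"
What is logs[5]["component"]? "payment"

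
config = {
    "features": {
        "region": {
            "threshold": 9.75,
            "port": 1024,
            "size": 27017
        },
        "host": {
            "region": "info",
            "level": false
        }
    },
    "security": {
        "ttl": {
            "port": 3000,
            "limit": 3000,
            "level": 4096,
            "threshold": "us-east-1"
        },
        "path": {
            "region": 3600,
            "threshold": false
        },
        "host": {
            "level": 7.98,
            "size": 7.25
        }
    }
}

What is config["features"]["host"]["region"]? "info"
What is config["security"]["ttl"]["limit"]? 3000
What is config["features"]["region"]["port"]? 1024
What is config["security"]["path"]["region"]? 3600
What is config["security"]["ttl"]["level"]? 4096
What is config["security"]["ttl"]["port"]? 3000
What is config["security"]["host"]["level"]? 7.98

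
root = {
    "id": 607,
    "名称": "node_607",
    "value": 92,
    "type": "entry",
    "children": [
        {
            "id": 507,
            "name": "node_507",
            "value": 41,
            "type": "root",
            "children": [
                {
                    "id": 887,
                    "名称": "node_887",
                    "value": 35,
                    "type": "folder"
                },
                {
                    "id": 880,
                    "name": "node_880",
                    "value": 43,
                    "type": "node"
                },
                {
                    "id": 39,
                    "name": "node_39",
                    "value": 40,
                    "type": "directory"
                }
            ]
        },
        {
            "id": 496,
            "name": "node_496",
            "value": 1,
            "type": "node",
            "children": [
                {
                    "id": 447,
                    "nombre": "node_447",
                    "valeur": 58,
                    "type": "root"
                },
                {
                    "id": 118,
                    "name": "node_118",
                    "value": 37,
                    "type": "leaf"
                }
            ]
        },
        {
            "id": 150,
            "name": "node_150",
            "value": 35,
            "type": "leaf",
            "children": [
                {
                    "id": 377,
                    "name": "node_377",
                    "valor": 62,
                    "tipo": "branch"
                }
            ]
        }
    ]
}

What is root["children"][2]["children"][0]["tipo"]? "branch"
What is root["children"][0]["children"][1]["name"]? "node_880"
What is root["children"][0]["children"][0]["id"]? 887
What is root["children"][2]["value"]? 35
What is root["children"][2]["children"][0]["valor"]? 62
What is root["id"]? 607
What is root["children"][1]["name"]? "node_496"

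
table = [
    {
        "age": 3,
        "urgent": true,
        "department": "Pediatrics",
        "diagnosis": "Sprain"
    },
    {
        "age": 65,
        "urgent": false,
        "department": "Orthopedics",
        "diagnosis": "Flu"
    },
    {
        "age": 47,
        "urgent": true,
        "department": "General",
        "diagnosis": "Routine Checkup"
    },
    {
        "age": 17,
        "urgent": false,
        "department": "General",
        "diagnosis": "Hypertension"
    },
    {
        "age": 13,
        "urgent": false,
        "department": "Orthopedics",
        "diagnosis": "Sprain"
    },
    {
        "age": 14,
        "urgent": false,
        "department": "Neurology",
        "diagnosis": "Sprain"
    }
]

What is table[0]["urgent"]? True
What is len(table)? 6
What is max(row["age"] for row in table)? 65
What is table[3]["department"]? "General"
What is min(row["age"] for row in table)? 3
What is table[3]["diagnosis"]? "Hypertension"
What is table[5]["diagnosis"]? "Sprain"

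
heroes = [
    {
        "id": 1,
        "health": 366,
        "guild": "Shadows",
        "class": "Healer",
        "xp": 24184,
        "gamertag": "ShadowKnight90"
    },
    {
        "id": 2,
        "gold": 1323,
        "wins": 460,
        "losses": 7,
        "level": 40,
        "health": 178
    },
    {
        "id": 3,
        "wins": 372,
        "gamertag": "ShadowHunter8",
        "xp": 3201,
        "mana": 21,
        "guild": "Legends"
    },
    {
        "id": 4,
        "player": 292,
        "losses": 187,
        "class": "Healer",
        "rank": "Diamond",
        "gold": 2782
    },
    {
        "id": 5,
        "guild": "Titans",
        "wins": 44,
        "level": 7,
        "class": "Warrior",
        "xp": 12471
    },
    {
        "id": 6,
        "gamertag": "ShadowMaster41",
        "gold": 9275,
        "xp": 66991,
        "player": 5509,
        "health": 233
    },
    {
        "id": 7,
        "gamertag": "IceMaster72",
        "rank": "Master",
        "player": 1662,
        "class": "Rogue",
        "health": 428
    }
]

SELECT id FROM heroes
[1, 2, 3, 4, 5, 6, 7]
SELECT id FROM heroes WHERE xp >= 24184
[1, 6]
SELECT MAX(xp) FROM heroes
66991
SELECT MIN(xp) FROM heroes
3201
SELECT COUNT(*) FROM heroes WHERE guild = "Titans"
1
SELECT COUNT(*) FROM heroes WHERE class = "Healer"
2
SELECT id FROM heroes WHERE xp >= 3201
[1, 3, 5, 6]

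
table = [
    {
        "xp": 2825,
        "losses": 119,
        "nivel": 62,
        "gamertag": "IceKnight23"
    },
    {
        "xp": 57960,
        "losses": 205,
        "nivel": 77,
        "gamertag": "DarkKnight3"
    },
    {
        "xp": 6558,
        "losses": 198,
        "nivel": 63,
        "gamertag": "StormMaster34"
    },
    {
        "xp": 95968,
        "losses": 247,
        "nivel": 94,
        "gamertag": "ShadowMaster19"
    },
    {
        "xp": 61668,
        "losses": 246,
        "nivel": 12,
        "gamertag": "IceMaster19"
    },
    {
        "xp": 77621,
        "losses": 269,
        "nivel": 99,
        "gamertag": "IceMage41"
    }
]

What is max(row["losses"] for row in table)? 269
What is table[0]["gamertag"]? "IceKnight23"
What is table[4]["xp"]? 61668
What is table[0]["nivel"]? 62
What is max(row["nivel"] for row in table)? 99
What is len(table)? 6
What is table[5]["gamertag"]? "IceMage41"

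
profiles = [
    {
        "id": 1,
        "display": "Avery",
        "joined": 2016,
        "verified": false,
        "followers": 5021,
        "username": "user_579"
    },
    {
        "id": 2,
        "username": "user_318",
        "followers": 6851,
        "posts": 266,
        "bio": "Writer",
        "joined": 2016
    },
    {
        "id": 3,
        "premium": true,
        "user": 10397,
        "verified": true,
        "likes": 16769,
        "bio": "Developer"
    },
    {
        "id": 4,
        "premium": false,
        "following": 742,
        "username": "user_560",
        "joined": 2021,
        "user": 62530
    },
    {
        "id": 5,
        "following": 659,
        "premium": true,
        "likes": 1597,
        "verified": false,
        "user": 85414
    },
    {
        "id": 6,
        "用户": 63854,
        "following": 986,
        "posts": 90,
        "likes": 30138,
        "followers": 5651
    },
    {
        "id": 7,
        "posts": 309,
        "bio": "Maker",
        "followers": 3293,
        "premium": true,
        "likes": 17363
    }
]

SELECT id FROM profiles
[1, 2, 3, 4, 5, 6, 7]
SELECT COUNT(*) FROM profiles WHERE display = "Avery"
1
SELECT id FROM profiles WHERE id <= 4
[1, 2, 3, 4]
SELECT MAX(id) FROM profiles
7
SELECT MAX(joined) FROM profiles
2021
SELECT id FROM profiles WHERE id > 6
[7]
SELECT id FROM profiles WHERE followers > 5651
[2]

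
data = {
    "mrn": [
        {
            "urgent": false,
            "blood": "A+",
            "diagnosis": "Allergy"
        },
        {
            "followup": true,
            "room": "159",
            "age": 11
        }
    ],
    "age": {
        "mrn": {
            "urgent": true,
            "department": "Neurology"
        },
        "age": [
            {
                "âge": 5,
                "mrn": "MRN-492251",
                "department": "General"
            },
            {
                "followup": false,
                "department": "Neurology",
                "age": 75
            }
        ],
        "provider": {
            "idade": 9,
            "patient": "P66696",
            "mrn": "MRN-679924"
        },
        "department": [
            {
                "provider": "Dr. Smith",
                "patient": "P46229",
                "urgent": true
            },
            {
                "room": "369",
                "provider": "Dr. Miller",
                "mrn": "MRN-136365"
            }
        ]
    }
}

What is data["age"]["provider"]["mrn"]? "MRN-679924"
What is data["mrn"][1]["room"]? "159"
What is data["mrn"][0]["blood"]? "A+"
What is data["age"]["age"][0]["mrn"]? "MRN-492251"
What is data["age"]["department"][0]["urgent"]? True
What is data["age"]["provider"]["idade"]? 9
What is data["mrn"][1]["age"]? 11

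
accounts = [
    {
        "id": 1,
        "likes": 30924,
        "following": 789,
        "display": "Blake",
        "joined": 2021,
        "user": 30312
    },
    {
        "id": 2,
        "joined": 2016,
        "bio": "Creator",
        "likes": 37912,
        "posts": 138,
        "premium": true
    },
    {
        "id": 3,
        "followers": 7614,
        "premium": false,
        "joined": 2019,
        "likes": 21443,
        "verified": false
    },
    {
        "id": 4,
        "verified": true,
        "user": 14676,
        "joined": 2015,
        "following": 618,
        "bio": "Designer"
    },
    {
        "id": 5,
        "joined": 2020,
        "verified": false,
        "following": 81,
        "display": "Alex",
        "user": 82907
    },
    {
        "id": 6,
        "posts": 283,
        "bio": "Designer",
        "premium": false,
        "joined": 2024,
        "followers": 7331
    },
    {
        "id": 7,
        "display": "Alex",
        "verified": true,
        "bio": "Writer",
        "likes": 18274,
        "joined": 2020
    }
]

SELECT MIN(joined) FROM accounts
2015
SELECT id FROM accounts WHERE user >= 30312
[1, 5]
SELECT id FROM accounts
[1, 2, 3, 4, 5, 6, 7]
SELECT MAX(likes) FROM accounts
37912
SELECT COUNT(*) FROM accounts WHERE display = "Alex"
2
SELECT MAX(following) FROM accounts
789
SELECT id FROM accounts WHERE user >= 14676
[1, 4, 5]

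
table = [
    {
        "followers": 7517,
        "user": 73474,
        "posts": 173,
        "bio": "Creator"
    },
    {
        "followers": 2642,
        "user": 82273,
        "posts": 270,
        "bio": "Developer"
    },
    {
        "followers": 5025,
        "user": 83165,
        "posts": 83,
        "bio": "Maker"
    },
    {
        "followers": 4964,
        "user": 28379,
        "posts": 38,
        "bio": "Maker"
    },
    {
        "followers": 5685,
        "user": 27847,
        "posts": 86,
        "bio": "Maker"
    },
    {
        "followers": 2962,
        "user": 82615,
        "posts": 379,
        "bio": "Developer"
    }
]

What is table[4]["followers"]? 5685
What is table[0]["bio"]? "Creator"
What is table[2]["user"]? 83165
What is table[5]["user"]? 82615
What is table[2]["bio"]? "Maker"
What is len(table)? 6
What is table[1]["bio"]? "Developer"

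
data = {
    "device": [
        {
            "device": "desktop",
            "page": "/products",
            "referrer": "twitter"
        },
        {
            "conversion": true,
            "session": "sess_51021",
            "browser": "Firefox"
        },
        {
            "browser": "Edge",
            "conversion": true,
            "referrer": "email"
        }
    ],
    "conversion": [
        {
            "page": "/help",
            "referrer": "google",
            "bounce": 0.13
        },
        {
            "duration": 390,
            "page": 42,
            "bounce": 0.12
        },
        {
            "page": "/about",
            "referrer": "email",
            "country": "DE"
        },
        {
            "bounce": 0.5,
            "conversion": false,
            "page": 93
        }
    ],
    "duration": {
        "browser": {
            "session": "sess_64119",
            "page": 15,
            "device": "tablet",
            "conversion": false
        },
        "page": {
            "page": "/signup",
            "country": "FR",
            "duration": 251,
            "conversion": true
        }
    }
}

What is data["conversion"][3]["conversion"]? False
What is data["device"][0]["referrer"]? "twitter"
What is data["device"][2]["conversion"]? True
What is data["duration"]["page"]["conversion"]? True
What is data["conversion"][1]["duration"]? 390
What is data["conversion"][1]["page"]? 42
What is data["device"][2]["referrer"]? "email"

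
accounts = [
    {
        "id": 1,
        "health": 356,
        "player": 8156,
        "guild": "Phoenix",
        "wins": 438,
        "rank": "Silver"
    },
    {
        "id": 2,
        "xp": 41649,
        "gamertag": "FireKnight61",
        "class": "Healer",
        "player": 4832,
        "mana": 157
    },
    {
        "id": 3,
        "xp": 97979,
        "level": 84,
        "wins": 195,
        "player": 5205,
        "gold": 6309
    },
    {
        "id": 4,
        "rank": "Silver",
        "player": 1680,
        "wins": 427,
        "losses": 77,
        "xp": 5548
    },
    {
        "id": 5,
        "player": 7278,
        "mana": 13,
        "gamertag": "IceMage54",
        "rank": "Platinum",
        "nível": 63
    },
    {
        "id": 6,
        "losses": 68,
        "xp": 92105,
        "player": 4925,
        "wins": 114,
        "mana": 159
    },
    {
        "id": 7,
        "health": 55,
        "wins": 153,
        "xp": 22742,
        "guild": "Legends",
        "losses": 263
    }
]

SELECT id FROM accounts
[1, 2, 3, 4, 5, 6, 7]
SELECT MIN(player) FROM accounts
1680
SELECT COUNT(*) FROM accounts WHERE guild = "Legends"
1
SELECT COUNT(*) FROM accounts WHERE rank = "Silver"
2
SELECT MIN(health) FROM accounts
55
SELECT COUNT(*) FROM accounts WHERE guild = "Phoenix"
1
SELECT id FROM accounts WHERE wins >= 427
[1, 4]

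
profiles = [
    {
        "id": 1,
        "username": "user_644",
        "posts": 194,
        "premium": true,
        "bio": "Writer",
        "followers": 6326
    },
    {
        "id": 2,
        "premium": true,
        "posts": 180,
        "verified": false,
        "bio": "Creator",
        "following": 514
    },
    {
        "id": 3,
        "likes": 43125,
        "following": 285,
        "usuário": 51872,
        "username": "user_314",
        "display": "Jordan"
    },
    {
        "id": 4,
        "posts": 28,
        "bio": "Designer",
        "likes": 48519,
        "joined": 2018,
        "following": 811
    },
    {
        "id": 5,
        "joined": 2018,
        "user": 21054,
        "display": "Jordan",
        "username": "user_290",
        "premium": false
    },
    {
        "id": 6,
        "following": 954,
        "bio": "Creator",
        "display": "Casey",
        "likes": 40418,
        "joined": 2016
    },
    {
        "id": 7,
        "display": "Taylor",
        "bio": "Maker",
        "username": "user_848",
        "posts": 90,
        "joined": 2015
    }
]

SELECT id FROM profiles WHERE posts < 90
[4]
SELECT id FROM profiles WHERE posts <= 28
[4]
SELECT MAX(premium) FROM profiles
True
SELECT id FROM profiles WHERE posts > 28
[1, 2, 7]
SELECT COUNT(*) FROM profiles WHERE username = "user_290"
1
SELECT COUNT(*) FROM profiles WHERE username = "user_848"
1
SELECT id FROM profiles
[1, 2, 3, 4, 5, 6, 7]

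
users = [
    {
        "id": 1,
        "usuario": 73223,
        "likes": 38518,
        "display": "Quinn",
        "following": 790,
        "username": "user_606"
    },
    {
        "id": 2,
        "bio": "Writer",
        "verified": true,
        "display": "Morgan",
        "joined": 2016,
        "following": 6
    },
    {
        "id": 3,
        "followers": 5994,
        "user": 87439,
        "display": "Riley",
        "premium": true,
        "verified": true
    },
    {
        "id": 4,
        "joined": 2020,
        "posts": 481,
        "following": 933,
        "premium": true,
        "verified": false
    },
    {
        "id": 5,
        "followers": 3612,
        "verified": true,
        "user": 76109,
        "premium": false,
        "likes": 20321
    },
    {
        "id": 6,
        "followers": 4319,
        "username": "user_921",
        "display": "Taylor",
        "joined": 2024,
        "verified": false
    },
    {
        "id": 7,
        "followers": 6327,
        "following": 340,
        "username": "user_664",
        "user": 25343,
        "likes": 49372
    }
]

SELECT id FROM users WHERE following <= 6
[2]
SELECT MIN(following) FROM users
6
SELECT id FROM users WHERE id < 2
[1]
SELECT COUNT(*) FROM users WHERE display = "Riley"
1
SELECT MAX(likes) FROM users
49372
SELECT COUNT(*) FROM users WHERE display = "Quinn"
1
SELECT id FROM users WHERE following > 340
[1, 4]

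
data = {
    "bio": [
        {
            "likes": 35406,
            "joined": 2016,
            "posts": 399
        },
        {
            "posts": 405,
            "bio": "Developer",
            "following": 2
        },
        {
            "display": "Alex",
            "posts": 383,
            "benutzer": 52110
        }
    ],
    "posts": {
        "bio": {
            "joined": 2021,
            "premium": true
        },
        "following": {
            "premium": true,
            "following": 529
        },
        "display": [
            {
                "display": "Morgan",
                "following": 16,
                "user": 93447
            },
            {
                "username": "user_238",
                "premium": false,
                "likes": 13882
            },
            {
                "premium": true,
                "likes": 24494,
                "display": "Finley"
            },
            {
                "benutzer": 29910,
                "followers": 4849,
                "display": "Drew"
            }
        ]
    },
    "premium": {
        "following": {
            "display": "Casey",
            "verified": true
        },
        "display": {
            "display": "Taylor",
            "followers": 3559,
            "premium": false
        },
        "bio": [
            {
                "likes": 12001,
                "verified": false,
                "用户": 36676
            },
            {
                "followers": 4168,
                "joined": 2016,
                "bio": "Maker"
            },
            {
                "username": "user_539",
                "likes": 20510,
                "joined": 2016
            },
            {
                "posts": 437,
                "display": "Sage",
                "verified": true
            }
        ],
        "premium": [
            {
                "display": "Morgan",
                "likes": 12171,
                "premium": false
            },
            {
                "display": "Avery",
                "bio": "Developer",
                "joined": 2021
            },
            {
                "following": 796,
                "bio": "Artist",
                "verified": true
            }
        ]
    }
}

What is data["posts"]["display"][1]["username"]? "user_238"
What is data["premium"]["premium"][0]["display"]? "Morgan"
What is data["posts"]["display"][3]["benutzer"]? 29910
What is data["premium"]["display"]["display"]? "Taylor"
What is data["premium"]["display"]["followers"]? 3559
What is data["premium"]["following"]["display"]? "Casey"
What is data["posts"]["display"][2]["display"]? "Finley"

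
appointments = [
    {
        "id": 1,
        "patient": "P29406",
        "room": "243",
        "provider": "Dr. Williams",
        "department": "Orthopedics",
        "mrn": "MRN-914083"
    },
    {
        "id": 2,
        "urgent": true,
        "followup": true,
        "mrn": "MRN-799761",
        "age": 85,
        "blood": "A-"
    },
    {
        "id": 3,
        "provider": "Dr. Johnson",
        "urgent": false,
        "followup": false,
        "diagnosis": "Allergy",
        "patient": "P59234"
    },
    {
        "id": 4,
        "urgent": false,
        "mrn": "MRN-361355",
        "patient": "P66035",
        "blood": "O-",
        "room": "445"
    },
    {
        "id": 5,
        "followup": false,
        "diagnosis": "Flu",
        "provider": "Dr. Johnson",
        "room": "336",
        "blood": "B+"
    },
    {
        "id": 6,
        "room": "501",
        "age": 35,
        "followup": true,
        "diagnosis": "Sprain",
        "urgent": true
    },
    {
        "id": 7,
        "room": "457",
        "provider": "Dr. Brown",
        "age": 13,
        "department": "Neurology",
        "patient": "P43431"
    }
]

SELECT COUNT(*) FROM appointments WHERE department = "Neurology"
1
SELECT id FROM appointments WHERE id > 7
[]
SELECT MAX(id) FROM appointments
7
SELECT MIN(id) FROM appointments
1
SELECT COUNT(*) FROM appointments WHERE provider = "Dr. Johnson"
2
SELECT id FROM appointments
[1, 2, 3, 4, 5, 6, 7]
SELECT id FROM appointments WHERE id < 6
[1, 2, 3, 4, 5]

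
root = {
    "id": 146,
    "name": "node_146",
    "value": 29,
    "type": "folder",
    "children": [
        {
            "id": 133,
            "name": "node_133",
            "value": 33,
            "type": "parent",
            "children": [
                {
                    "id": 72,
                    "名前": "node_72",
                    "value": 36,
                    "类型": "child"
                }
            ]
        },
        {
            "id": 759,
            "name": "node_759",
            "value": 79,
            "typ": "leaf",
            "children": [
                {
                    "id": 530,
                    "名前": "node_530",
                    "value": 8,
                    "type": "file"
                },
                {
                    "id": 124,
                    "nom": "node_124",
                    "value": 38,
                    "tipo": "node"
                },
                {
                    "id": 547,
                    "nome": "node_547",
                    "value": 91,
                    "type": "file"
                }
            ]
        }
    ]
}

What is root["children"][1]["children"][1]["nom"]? "node_124"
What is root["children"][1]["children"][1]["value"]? 38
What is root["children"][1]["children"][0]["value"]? 8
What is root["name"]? "node_146"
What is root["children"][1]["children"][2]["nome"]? "node_547"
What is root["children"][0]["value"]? 33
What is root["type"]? "folder"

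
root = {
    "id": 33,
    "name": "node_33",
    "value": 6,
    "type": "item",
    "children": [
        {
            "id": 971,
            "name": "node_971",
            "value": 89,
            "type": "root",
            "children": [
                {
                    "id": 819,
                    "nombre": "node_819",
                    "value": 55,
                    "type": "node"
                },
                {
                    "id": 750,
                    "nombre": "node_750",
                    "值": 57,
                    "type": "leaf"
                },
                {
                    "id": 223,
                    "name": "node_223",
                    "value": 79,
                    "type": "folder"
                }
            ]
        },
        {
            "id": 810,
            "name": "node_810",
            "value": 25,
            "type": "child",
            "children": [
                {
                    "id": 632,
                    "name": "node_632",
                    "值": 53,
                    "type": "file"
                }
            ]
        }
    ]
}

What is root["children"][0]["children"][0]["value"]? 55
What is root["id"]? 33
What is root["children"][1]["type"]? "child"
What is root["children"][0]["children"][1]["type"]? "leaf"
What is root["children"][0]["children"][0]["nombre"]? "node_819"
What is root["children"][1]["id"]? 810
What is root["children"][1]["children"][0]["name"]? "node_632"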